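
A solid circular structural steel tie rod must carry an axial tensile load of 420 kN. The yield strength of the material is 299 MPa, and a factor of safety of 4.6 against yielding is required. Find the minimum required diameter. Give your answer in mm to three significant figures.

d = 90.7 mm

Allowable stress σ_allow = 299/4.6 = 65.00 MPa.
Required area A = F/σ_allow = 420000/65.00 = 6462 mm².
A = πd²/4 → d = √(4A/π) = 90.70 mm.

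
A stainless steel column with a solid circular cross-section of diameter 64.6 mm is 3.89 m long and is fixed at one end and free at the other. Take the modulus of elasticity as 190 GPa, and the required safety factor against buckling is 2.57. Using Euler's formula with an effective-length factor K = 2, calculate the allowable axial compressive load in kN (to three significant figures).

P_allow = 10.3 kN

I = πd⁴/64 = π×64.6⁴/64 = 854900 mm⁴.
Effective length L_e = KL = 2×3.89 m = 7780 mm.
Euler critical load P_cr = π²EI/L_e² = π²×190000×854900/7780² = 26480 N.
P_allow = P_cr/n = 26480/2.57 = 10310 N.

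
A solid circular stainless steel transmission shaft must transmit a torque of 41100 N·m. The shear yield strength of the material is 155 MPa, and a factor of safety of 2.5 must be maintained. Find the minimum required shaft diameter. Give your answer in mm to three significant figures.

Allowable shear stress τ_allow = 155/2.5 = 62.00 MPa.
For a solid shaft τ = 16T/(πd³), so d³ = 16T/(π τ_allow) = 16×4.1100×10^7/(π×62.00) = 3.376×10^6 mm³.
d = (3.376×10^6)^(1/3) = 150.0 mm.

d = 150 mm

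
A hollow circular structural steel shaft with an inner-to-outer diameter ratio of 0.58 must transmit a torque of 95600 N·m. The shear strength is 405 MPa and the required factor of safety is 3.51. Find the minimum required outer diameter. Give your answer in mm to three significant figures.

τ_allow = 405/3.51 = 115.4 MPa.
For a hollow shaft τ = 16T/[πd_o³(1−k⁴)] with k = 0.58, so 1−k⁴ = 0.8868.
d_o³ = 16T/[π τ_allow (1−k⁴)] = 16×9.5600×10^7/(π×115.4×0.8868) = 4.758×10^6 mm³.
d_o = 168.2 mm.

d_o = 168 mm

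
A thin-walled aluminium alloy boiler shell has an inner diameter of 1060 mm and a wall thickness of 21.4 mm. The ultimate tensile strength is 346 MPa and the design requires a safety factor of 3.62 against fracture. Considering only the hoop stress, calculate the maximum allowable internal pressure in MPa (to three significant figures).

p_allow = 3.86 MPa

σ_allow = 346/3.62 = 95.58 MPa.
σ_h = pD/(2t) → p_allow = 2σ_allow t/D = 2×95.58×21.4/1060 = 3.859 MPa.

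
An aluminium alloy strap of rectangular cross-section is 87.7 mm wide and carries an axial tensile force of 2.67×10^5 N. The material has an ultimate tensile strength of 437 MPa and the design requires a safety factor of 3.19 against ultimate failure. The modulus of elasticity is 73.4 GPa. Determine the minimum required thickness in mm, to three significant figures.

t = 22.2 mm

σ_allow = 437/3.19 = 137.0 MPa.
Required area A = F/σ_allow = 267000/137.0 = 1949 mm².
t = A/w = 1949/87.7 = 22.22 mm.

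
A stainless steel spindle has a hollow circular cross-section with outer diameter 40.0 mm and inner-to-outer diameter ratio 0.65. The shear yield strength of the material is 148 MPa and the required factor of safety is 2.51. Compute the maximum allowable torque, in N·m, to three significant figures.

τ_allow = 148/2.51 = 58.96 MPa.
For a hollow shaft T_allow = τ_allow·πd_o³(1−k⁴)/16 with 1−k⁴ = 0.8215, so πd_o³(1−k⁴)/16 = 10320 mm³.
T_allow = 58.96×10320 = 608700 N·mm = 608.7 N·m.

T_allow = 609 N·m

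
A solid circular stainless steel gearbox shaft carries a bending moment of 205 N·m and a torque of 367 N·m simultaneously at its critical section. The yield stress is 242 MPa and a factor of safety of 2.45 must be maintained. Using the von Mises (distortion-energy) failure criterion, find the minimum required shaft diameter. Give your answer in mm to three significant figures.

σ_allow = σ_y/n = 242/2.45 = 98.78 MPa.
For a solid shaft σ_b = 32M/(πd³) and τ = 16T/(πd³), so the von Mises stress is σ' = (16/πd³)·√(4M²+3T²).
√(4M²+3T²) = √(4×(205000)² + 3×(367000)²) = 756400 N·mm.
d³ = 16×756400/(π×98.78) = 39000 mm³.
d = 33.91 mm.

d = 33.9 mm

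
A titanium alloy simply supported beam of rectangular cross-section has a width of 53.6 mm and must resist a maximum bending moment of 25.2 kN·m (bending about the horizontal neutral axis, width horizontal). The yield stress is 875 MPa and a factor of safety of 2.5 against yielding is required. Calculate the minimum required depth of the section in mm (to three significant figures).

σ_allow = 875/2.5 = 350.0 MPa.
For a rectangular section σ = 6M/(bh²), so h² = 6M/(b σ_allow) = 6×2.5200×10^7/(53.6×350.0) = 8060 mm².
h = 89.78 mm.

h = 89.8 mm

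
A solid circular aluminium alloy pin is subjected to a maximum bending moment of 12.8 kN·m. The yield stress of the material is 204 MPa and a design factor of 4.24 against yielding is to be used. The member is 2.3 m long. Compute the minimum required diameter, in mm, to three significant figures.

σ_allow = 204/4.24 = 48.11 MPa.
For a solid circular section σ = 32M/(πd³), so d³ = 32M/(π σ_allow) = 32×1.2800×10^7/(π×48.11) = 2.710×10^6 mm³.
d = 139.4 mm.

d = 139 mm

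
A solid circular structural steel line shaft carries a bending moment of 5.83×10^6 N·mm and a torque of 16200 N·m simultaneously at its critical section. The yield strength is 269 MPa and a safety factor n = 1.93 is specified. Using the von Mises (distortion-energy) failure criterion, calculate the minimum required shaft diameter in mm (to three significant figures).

d = 104 mm

σ_allow = σ_y/n = 269/1.93 = 139.4 MPa.
For a solid shaft σ_b = 32M/(πd³) and τ = 16T/(πd³), so the von Mises stress is σ' = (16/πd³)·√(4M²+3T²).
√(4M²+3T²) = √(4×(5.830×10^6)² + 3×(1.620×10^7)²) = 3.039×10^7 N·mm.
d³ = 16×3.039×10^7/(π×139.4) = 1.110×10^6 mm³.
d = 103.5 mm.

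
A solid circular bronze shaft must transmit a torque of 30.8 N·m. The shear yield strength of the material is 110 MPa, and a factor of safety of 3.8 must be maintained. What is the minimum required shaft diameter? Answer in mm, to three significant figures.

d = 17.6 mm

Allowable shear stress τ_allow = 110/3.8 = 28.95 MPa.
For a solid shaft τ = 16T/(πd³), so d³ = 16T/(π τ_allow) = 16×30800/(π×28.95) = 5419 mm³.
d = (5419)^(1/3) = 17.56 mm.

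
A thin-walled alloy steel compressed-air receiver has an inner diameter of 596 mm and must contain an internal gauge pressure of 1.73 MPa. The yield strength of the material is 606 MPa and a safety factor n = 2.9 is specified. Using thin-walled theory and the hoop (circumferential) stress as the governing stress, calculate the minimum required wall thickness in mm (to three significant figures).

σ_allow = 606/2.9 = 209.0 MPa.
Hoop stress σ_h = pD/(2t), so t = pD/(2σ_allow) = 1.73×596/(2×209.0) = 2.467 mm.

t = 2.47 mm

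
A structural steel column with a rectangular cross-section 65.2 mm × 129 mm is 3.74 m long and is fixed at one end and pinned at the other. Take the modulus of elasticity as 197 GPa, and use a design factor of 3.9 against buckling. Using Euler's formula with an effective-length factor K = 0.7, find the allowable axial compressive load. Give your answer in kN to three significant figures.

P_allow = 217 kN

Buckling occurs about the weak axis: I_min = h·b³/12 = 129×65.2³/12 = 2.980×10^6 mm⁴ (b = 65.2 mm is the smaller dimension).
Effective length L_e = KL = 0.7×3.74 m = 2618 mm.
Euler critical load P_cr = π²EI/L_e² = π²×197000×2.980×10^6/2618² = 845200 N.
P_allow = P_cr/n = 845200/3.9 = 216700 N.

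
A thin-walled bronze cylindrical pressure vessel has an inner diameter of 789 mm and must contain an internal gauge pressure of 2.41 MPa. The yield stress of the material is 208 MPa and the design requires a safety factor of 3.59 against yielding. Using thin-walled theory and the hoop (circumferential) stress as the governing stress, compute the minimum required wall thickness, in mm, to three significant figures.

σ_allow = 208/3.59 = 57.94 MPa.
Hoop stress σ_h = pD/(2t), so t = pD/(2σ_allow) = 2.41×789/(2×57.94) = 16.41 mm.

t = 16.4 mm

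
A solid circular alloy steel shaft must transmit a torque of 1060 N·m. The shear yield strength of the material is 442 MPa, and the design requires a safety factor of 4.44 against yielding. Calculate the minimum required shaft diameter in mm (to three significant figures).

d = 37.9 mm

Allowable shear stress τ_allow = 442/4.44 = 99.55 MPa.
For a solid shaft τ = 16T/(πd³), so d³ = 16T/(π τ_allow) = 16×1060000/(π×99.55) = 54230 mm³.
d = (54230)^(1/3) = 37.85 mm.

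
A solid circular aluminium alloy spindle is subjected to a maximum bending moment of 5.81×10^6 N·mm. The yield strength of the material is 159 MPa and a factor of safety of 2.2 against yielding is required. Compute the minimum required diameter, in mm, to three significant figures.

σ_allow = 159/2.2 = 72.27 MPa.
For a solid circular section σ = 32M/(πd³), so d³ = 32M/(π σ_allow) = 32×5810000/(π×72.27) = 818800 mm³.
d = 93.56 mm.

d = 93.6 mm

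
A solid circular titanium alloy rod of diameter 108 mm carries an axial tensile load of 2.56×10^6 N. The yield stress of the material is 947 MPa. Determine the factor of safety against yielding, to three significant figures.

n = 3.39

A = πd²/4 = 9161 mm².
σ = F/A = 2560000/9161 = 279.4 MPa.
n = 947/279.4 = 3.389.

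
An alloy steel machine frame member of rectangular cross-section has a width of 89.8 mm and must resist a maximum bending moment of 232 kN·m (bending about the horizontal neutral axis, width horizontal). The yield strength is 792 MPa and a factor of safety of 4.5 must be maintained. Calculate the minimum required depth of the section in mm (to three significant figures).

h = 297 mm

σ_allow = 792/4.5 = 176.0 MPa.
For a rectangular section σ = 6M/(bh²), so h² = 6M/(b σ_allow) = 6×2.3200×10^8/(89.8×176.0) = 88070 mm².
h = 296.8 mm.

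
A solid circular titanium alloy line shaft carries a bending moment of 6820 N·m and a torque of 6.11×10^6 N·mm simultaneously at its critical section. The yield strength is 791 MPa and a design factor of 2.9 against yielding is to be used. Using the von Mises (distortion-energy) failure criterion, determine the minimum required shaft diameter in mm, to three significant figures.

σ_allow = σ_y/n = 791/2.9 = 272.8 MPa.
For a solid shaft σ_b = 32M/(πd³) and τ = 16T/(πd³), so the von Mises stress is σ' = (16/πd³)·√(4M²+3T²).
√(4M²+3T²) = √(4×(6.820×10^6)² + 3×(6.110×10^6)²) = 1.726×10^7 N·mm.
d³ = 16×1.726×10^7/(π×272.8) = 322400 mm³.
d = 68.57 mm.

d = 68.6 mm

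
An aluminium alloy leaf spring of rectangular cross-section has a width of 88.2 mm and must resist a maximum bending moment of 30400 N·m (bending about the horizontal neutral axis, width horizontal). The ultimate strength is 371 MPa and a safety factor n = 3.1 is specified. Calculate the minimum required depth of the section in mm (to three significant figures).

h = 131 mm

σ_allow = 371/3.1 = 119.7 MPa.
For a rectangular section σ = 6M/(bh²), so h² = 6M/(b σ_allow) = 6×3.0400×10^7/(88.2×119.7) = 17280 mm².
h = 131.5 mm.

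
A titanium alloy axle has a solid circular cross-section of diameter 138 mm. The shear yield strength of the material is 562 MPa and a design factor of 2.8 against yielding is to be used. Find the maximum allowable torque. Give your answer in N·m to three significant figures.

τ_allow = 562/2.8 = 200.7 MPa.
For a solid shaft T_allow = τ_allow·πd³/16; πd³/16 = π×138³/16 = 516000 mm³.
T_allow = 200.7×516000 = 1.036×10^8 N·mm = 103600 N·m.

T_allow = 1.04×10^5 N·m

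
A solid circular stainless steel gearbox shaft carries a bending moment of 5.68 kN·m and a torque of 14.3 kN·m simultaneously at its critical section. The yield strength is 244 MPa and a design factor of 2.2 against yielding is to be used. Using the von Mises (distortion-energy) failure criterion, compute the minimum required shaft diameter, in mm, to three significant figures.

d = 108 mm

σ_allow = σ_y/n = 244/2.2 = 110.9 MPa.
For a solid shaft σ_b = 32M/(πd³) and τ = 16T/(πd³), so the von Mises stress is σ' = (16/πd³)·√(4M²+3T²).
√(4M²+3T²) = √(4×(5.680×10^6)² + 3×(1.430×10^7)²) = 2.725×10^7 N·mm.
d³ = 16×2.725×10^7/(π×110.9) = 1.251×10^6 mm³.
d = 107.8 mm.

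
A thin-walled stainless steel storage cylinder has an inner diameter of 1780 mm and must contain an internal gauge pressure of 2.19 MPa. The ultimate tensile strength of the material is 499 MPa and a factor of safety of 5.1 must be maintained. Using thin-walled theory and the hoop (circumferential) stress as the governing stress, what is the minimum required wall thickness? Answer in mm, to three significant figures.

t = 19.9 mm

σ_allow = 499/5.1 = 97.84 MPa.
Hoop stress σ_h = pD/(2t), so t = pD/(2σ_allow) = 2.19×1780/(2×97.84) = 19.92 mm.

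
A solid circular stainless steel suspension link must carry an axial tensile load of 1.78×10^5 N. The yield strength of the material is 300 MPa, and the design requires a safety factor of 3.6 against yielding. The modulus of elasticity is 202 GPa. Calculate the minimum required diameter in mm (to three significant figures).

Allowable stress σ_allow = 300/3.6 = 83.33 MPa.
Required area A = F/σ_allow = 178000/83.33 = 2136 mm².
A = πd²/4 → d = √(4A/π) = 52.15 mm.

d = 52.2 mm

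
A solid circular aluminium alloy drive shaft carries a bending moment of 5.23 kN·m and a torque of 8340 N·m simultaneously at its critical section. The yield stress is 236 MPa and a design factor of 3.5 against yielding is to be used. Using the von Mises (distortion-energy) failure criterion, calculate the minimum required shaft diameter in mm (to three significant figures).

σ_allow = σ_y/n = 236/3.5 = 67.43 MPa.
For a solid shaft σ_b = 32M/(πd³) and τ = 16T/(πd³), so the von Mises stress is σ' = (16/πd³)·√(4M²+3T²).
√(4M²+3T²) = √(4×(5.230×10^6)² + 3×(8.340×10^6)²) = 1.783×10^7 N·mm.
d³ = 16×1.783×10^7/(π×67.43) = 1.347×10^6 mm³.
d = 110.4 mm.

d = 110 mm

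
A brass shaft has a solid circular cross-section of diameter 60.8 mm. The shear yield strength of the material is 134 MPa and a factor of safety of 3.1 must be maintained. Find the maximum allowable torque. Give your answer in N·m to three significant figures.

T_allow = 1910 N·m

τ_allow = 134/3.1 = 43.23 MPa.
For a solid shaft T_allow = τ_allow·πd³/16; πd³/16 = π×60.8³/16 = 44130 mm³.
T_allow = 43.23×44130 = 1.908×10^6 N·mm = 1908 N·m.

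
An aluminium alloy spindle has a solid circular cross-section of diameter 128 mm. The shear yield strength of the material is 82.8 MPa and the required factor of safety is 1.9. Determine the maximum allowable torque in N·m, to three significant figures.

τ_allow = 82.8/1.9 = 43.58 MPa.
For a solid shaft T_allow = τ_allow·πd³/16; πd³/16 = π×128³/16 = 411800 mm³.
T_allow = 43.58×411800 = 1.794×10^7 N·mm = 17940 N·m.

T_allow = 17900 N·m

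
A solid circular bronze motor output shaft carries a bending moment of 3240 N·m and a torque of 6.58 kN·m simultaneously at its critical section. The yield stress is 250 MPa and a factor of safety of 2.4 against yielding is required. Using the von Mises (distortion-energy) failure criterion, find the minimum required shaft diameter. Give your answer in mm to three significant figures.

d = 86.2 mm

σ_allow = σ_y/n = 250/2.4 = 104.2 MPa.
For a solid shaft σ_b = 32M/(πd³) and τ = 16T/(πd³), so the von Mises stress is σ' = (16/πd³)·√(4M²+3T²).
√(4M²+3T²) = √(4×(3.240×10^6)² + 3×(6.580×10^6)²) = 1.311×10^7 N·mm.
d³ = 16×1.311×10^7/(π×104.2) = 641000 mm³.
d = 86.22 mm.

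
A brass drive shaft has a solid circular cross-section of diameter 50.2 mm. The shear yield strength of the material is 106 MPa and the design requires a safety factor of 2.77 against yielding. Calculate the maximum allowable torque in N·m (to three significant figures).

T_allow = 951 N·m

τ_allow = 106/2.77 = 38.27 MPa.
For a solid shaft T_allow = τ_allow·πd³/16; πd³/16 = π×50.2³/16 = 24840 mm³.
T_allow = 38.27×24840 = 950500 N·mm = 950.5 N·m.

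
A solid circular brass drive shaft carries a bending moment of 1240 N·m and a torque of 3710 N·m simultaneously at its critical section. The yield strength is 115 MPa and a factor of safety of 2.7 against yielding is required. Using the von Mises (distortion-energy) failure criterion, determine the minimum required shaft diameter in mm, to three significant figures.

d = 93.7 mm

σ_allow = σ_y/n = 115/2.7 = 42.59 MPa.
For a solid shaft σ_b = 32M/(πd³) and τ = 16T/(πd³), so the von Mises stress is σ' = (16/πd³)·√(4M²+3T²).
√(4M²+3T²) = √(4×(1.240×10^6)² + 3×(3.710×10^6)²) = 6.888×10^6 N·mm.
d³ = 16×6.888×10^6/(π×42.59) = 823600 mm³.
d = 93.74 mm.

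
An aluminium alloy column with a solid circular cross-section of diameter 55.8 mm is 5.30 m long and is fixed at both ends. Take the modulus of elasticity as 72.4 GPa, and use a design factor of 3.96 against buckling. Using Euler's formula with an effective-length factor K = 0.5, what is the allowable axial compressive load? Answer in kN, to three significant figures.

P_allow = 12.2 kN

I = πd⁴/64 = π×55.8⁴/64 = 475900 mm⁴.
Effective length L_e = KL = 0.5×5.30 m = 2650 mm.
Euler critical load P_cr = π²EI/L_e² = π²×72400×475900/2650² = 48420 N.
P_allow = P_cr/n = 48420/3.96 = 12230 N.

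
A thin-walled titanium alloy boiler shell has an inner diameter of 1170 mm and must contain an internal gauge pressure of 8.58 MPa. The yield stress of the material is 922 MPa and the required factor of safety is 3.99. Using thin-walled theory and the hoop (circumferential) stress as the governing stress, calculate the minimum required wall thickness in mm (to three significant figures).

σ_allow = 922/3.99 = 231.1 MPa.
Hoop stress σ_h = pD/(2t), so t = pD/(2σ_allow) = 8.58×1170/(2×231.1) = 21.72 mm.

t = 21.7 mm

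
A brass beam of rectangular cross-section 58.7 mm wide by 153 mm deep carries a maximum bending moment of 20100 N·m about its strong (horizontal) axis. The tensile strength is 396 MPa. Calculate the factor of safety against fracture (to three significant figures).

Section modulus S = bh²/6 = 58.7×153²/6 = 229000 mm³.
σ = M/S = 2.0100×10^7/229000 = 87.77 MPa.
n = 396/87.77 = 4.512.

n = 4.51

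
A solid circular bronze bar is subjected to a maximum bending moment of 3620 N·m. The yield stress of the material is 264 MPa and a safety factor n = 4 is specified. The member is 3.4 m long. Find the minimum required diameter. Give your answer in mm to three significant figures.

d = 82.4 mm

σ_allow = 264/4 = 66.00 MPa.
For a solid circular section σ = 32M/(πd³), so d³ = 32M/(π σ_allow) = 32×3620000/(π×66.00) = 558700 mm³.
d = 82.36 mm.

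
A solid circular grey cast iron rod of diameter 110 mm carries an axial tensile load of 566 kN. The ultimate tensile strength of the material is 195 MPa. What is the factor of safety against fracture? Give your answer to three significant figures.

n = 3.27

A = πd²/4 = 9503 mm².
σ = F/A = 566000/9503 = 59.56 MPa.
n = 195/59.56 = 3.274.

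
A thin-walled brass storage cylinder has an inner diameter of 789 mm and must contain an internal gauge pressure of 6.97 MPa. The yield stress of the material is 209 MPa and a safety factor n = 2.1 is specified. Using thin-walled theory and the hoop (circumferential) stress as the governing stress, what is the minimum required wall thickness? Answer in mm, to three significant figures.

σ_allow = 209/2.1 = 99.52 MPa.
Hoop stress σ_h = pD/(2t), so t = pD/(2σ_allow) = 6.97×789/(2×99.52) = 27.63 mm.

t = 27.6 mm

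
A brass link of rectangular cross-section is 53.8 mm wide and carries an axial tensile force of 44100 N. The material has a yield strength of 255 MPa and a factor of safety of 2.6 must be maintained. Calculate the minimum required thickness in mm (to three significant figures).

σ_allow = 255/2.6 = 98.08 MPa.
Required area A = F/σ_allow = 44100/98.08 = 449.6 mm².
t = A/w = 449.6/53.8 = 8.358 mm.

t = 8.36 mm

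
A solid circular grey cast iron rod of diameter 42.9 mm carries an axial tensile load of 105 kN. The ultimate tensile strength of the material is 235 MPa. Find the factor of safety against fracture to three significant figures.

A = πd²/4 = 1445 mm².
σ = F/A = 105000/1445 = 72.64 MPa.
n = 235/72.64 = 3.235.

n = 3.24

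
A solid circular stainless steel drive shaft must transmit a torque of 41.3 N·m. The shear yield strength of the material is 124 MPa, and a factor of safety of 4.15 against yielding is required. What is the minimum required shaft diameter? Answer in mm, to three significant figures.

d = 19.2 mm

Allowable shear stress τ_allow = 124/4.15 = 29.88 MPa.
For a solid shaft τ = 16T/(πd³), so d³ = 16T/(π τ_allow) = 16×41300/(π×29.88) = 7040 mm³.
d = (7040)^(1/3) = 19.17 mm.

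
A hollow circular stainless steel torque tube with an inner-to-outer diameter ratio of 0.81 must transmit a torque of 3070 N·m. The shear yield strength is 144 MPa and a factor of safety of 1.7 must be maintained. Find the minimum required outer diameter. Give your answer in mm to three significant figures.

d_o = 68.7 mm

τ_allow = 144/1.7 = 84.71 MPa.
For a hollow shaft τ = 16T/[πd_o³(1−k⁴)] with k = 0.81, so 1−k⁴ = 0.5695.
d_o³ = 16T/[π τ_allow (1−k⁴)] = 16×3070000/(π×84.71×0.5695) = 324100 mm³.
d_o = 68.69 mm.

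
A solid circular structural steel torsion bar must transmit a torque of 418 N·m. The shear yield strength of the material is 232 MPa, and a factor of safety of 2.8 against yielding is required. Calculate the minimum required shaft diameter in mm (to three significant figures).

d = 29.5 mm

Allowable shear stress τ_allow = 232/2.8 = 82.86 MPa.
For a solid shaft τ = 16T/(πd³), so d³ = 16T/(π τ_allow) = 16×418000/(π×82.86) = 25690 mm³.
d = (25690)^(1/3) = 29.51 mm.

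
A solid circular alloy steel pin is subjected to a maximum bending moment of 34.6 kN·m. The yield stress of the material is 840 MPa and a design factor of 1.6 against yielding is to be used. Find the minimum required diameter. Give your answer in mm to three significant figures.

σ_allow = 840/1.6 = 525.0 MPa.
For a solid circular section σ = 32M/(πd³), so d³ = 32M/(π σ_allow) = 32×3.4600×10^7/(π×525.0) = 671300 mm³.
d = 87.56 mm.

d = 87.6 mm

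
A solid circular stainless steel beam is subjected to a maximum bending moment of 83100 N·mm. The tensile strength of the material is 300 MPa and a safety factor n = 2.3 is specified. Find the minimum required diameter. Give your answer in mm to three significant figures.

d = 18.7 mm

σ_allow = 300/2.3 = 130.4 MPa.
For a solid circular section σ = 32M/(πd³), so d³ = 32M/(π σ_allow) = 32×83100/(π×130.4) = 6489 mm³.
d = 18.65 mm.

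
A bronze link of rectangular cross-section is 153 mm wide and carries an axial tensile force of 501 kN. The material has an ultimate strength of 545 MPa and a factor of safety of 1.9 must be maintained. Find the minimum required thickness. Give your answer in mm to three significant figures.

t = 11.4 mm

σ_allow = 545/1.9 = 286.8 MPa.
Required area A = F/σ_allow = 501000/286.8 = 1747 mm².
t = A/w = 1747/153 = 11.42 mm.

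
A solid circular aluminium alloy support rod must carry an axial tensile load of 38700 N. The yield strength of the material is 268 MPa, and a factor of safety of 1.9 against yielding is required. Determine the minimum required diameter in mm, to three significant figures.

Allowable stress σ_allow = 268/1.9 = 141.1 MPa.
Required area A = F/σ_allow = 38700/141.1 = 274.4 mm².
A = πd²/4 → d = √(4A/π) = 18.69 mm.

d = 18.7 mm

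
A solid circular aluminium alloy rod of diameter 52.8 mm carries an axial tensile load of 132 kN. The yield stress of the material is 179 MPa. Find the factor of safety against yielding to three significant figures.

A = πd²/4 = 2190 mm².
σ = F/A = 132000/2190 = 60.29 MPa.
n = 179/60.29 = 2.969.

n = 2.97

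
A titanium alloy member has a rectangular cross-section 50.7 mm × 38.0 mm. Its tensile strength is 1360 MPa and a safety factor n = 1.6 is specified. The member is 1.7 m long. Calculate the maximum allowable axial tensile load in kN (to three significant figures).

σ_allow = 1360/1.6 = 850.0 MPa.
A = 50.7×38.0 = 1927 mm².
F_allow = σ_allow × A = 850.0×1927 = 1.638×10^6 N.

F_allow = 1640 kN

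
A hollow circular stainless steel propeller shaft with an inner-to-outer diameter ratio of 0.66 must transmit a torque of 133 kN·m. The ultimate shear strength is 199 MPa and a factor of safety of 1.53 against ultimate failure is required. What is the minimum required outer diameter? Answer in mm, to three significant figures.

τ_allow = 199/1.53 = 130.1 MPa.
For a hollow shaft τ = 16T/[πd_o³(1−k⁴)] with k = 0.66, so 1−k⁴ = 0.8103.
d_o³ = 16T/[π τ_allow (1−k⁴)] = 16×1.3300×10^8/(π×130.1×0.8103) = 6.427×10^6 mm³.
d_o = 185.9 mm.

d_o = 186 mm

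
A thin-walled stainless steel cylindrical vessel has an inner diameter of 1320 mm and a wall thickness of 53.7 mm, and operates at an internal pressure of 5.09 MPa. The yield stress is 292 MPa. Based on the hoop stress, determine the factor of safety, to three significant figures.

σ_h = pD/(2t) = 5.09×1320/(2×53.7) = 62.56 MPa.
n = 292/62.56 = 4.668.

n = 4.67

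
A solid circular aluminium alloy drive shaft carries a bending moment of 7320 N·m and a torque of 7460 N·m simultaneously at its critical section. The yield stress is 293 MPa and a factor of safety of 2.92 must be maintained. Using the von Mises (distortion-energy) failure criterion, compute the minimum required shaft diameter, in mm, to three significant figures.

d = 99.7 mm

σ_allow = σ_y/n = 293/2.92 = 100.3 MPa.
For a solid shaft σ_b = 32M/(πd³) and τ = 16T/(πd³), so the von Mises stress is σ' = (16/πd³)·√(4M²+3T²).
√(4M²+3T²) = √(4×(7.320×10^6)² + 3×(7.460×10^6)²) = 1.953×10^7 N·mm.
d³ = 16×1.953×10^7/(π×100.3) = 991100 mm³.
d = 99.70 mm.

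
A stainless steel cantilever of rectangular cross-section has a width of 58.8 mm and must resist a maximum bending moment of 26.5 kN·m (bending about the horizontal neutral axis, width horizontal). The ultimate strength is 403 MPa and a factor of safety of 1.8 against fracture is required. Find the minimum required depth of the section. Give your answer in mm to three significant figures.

σ_allow = 403/1.8 = 223.9 MPa.
For a rectangular section σ = 6M/(bh²), so h² = 6M/(b σ_allow) = 6×2.6500×10^7/(58.8×223.9) = 12080 mm².
h = 109.9 mm.

h = 110 mm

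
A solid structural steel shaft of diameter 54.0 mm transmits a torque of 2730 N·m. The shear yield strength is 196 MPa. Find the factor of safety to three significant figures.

τ = 16T/(πd³) = 16×2730000/(π×54.0³) = 88.30 MPa.
n = τ_limit/τ = 196/88.30 = 2.220.

n = 2.22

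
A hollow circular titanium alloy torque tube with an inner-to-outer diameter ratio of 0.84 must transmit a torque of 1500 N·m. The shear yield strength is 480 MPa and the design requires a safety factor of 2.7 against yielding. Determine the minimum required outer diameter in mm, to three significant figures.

τ_allow = 480/2.7 = 177.8 MPa.
For a hollow shaft τ = 16T/[πd_o³(1−k⁴)] with k = 0.84, so 1−k⁴ = 0.5021.
d_o³ = 16T/[π τ_allow (1−k⁴)] = 16×1500000/(π×177.8×0.5021) = 85580 mm³.
d_o = 44.07 mm.

d_o = 44.1 mm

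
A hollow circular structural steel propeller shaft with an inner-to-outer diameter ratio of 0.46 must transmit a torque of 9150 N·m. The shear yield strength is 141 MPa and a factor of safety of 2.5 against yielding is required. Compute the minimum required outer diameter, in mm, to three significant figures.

τ_allow = 141/2.5 = 56.40 MPa.
For a hollow shaft τ = 16T/[πd_o³(1−k⁴)] with k = 0.46, so 1−k⁴ = 0.9552.
d_o³ = 16T/[π τ_allow (1−k⁴)] = 16×9150000/(π×56.40×0.9552) = 865000 mm³.
d_o = 95.28 mm.

d_o = 95.3 mm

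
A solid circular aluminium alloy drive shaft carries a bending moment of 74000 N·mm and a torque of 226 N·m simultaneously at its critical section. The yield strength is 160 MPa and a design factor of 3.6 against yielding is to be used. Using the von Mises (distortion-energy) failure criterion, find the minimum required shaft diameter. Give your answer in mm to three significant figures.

σ_allow = σ_y/n = 160/3.6 = 44.44 MPa.
For a solid shaft σ_b = 32M/(πd³) and τ = 16T/(πd³), so the von Mises stress is σ' = (16/πd³)·√(4M²+3T²).
√(4M²+3T²) = √(4×(74000)² + 3×(226000)²) = 418500 N·mm.
d³ = 16×418500/(π×44.44) = 47960 mm³.
d = 36.33 mm.

d = 36.3 mm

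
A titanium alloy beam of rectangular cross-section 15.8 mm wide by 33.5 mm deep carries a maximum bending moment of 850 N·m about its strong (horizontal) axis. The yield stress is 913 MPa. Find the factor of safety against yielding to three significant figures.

n = 3.17

Section modulus S = bh²/6 = 15.8×33.5²/6 = 2955 mm³.
σ = M/S = 850000/2955 = 287.6 MPa.
n = 913/287.6 = 3.174.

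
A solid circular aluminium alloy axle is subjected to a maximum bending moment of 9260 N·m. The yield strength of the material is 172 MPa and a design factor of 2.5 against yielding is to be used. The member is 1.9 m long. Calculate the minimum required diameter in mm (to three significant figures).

σ_allow = 172/2.5 = 68.80 MPa.
For a solid circular section σ = 32M/(πd³), so d³ = 32M/(π σ_allow) = 32×9260000/(π×68.80) = 1.371×10^6 mm³.
d = 111.1 mm.

d = 111 mm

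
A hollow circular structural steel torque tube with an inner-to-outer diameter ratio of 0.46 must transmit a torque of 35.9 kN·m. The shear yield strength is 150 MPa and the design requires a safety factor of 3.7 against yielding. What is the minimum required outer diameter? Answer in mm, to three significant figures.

d_o = 168 mm

τ_allow = 150/3.7 = 40.54 MPa.
For a hollow shaft τ = 16T/[πd_o³(1−k⁴)] with k = 0.46, so 1−k⁴ = 0.9552.
d_o³ = 16T/[π τ_allow (1−k⁴)] = 16×3.5900×10^7/(π×40.54×0.9552) = 4.721×10^6 mm³.
d_o = 167.8 mm.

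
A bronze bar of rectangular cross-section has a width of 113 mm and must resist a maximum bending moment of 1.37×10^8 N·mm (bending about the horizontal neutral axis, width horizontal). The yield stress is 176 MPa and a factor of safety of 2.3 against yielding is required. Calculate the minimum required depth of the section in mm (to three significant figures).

σ_allow = 176/2.3 = 76.52 MPa.
For a rectangular section σ = 6M/(bh²), so h² = 6M/(b σ_allow) = 6×1.3700×10^8/(113×76.52) = 95060 mm².
h = 308.3 mm.

h = 308 mm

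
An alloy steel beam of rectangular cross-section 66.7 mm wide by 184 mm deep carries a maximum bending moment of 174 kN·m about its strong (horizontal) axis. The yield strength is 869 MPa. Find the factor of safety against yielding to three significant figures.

n = 1.88

Section modulus S = bh²/6 = 66.7×184²/6 = 376400 mm³.
σ = M/S = 1.7400×10^8/376400 = 462.3 MPa.
n = 869/462.3 = 1.880.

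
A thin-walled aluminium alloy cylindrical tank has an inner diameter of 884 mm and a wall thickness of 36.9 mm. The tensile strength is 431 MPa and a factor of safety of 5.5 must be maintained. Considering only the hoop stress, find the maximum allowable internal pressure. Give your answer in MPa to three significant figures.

σ_allow = 431/5.5 = 78.36 MPa.
σ_h = pD/(2t) → p_allow = 2σ_allow t/D = 2×78.36×36.9/884 = 6.542 MPa.

p_allow = 6.54 MPa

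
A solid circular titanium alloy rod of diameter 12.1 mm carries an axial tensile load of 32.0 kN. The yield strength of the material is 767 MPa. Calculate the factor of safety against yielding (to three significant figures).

A = πd²/4 = 115.0 mm².
σ = F/A = 32000/115.0 = 278.3 MPa.
n = 767/278.3 = 2.756.

n = 2.76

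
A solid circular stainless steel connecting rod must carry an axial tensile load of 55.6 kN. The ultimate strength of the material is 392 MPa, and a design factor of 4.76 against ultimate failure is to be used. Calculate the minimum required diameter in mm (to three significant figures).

d = 29.3 mm

Allowable stress σ_allow = 392/4.76 = 82.35 MPa.
Required area A = F/σ_allow = 55600/82.35 = 675.1 mm².
A = πd²/4 → d = √(4A/π) = 29.32 mm.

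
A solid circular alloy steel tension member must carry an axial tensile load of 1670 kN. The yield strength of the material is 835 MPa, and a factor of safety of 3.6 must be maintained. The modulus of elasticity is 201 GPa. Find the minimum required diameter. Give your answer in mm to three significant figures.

d = 95.7 mm

Allowable stress σ_allow = 835/3.6 = 231.9 MPa.
Required area A = F/σ_allow = 1670000/231.9 = 7200 mm².
A = πd²/4 → d = √(4A/π) = 95.75 mm.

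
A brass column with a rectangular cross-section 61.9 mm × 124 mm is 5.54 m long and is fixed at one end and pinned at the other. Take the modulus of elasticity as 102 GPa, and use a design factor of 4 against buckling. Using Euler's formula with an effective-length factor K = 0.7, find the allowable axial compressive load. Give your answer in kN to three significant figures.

Buckling occurs about the weak axis: I_min = h·b³/12 = 124×61.9³/12 = 2.451×10^6 mm⁴ (b = 61.9 mm is the smaller dimension).
Effective length L_e = KL = 0.7×5.54 m = 3878 mm.
Euler critical load P_cr = π²EI/L_e² = π²×102000×2.451×10^6/3878² = 164100 N.
P_allow = P_cr/n = 164100/4 = 41010 N.

P_allow = 41.0 kN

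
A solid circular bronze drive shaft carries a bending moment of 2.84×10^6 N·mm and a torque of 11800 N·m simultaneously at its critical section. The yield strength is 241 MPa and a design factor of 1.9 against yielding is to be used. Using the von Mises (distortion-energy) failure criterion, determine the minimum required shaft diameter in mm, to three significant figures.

d = 94.8 mm

σ_allow = σ_y/n = 241/1.9 = 126.8 MPa.
For a solid shaft σ_b = 32M/(πd³) and τ = 16T/(πd³), so the von Mises stress is σ' = (16/πd³)·√(4M²+3T²).
√(4M²+3T²) = √(4×(2.840×10^6)² + 3×(1.180×10^7)²) = 2.121×10^7 N·mm.
d³ = 16×2.121×10^7/(π×126.8) = 851700 mm³.
d = 94.79 mm.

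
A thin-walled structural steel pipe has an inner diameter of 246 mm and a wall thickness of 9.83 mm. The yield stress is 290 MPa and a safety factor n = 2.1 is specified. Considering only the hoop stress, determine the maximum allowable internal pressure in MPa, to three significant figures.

p_allow = 11.0 MPa

σ_allow = 290/2.1 = 138.1 MPa.
σ_h = pD/(2t) → p_allow = 2σ_allow t/D = 2×138.1×9.83/246 = 11.04 MPa.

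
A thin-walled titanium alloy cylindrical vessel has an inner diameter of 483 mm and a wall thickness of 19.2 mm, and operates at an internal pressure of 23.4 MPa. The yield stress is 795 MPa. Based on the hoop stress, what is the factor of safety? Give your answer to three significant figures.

n = 2.70

σ_h = pD/(2t) = 23.4×483/(2×19.2) = 294.3 MPa.
n = 795/294.3 = 2.701.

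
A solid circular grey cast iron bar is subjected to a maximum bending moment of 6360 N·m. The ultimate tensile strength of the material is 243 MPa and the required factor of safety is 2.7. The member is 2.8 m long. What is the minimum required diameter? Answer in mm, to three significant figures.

σ_allow = 243/2.7 = 90.00 MPa.
For a solid circular section σ = 32M/(πd³), so d³ = 32M/(π σ_allow) = 32×6360000/(π×90.00) = 719800 mm³.
d = 89.62 mm.

d = 89.6 mm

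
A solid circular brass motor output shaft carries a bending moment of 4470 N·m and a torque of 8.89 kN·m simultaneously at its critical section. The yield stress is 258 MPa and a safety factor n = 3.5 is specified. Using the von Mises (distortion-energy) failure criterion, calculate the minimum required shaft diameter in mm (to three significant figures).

σ_allow = σ_y/n = 258/3.5 = 73.71 MPa.
For a solid shaft σ_b = 32M/(πd³) and τ = 16T/(πd³), so the von Mises stress is σ' = (16/πd³)·√(4M²+3T²).
√(4M²+3T²) = √(4×(4.470×10^6)² + 3×(8.890×10^6)²) = 1.781×10^7 N·mm.
d³ = 16×1.781×10^7/(π×73.71) = 1.230×10^6 mm³.
d = 107.1 mm.

d = 107 mm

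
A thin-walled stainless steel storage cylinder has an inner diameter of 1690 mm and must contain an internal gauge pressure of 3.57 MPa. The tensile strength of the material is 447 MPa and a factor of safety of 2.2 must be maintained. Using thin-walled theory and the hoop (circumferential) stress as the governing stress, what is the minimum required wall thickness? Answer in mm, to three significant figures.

σ_allow = 447/2.2 = 203.2 MPa.
Hoop stress σ_h = pD/(2t), so t = pD/(2σ_allow) = 3.57×1690/(2×203.2) = 14.85 mm.

t = 14.8 mm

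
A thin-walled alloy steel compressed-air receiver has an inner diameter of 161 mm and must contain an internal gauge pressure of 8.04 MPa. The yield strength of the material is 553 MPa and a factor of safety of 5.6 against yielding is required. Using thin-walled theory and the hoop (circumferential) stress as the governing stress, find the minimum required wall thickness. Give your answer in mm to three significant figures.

t = 6.55 mm

σ_allow = 553/5.6 = 98.75 MPa.
Hoop stress σ_h = pD/(2t), so t = pD/(2σ_allow) = 8.04×161/(2×98.75) = 6.554 mm.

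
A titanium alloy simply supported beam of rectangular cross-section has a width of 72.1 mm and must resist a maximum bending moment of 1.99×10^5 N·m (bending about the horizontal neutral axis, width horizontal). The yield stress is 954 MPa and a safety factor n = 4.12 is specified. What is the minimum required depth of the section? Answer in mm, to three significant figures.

σ_allow = 954/4.12 = 231.6 MPa.
For a rectangular section σ = 6M/(bh²), so h² = 6M/(b σ_allow) = 6×1.9900×10^8/(72.1×231.6) = 71520 mm².
h = 267.4 mm.

h = 267 mm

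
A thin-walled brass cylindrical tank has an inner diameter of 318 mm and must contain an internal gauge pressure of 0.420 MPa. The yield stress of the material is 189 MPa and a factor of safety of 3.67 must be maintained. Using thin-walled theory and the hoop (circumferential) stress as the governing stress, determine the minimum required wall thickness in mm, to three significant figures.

t = 1.30 mm

σ_allow = 189/3.67 = 51.50 MPa.
Hoop stress σ_h = pD/(2t), so t = pD/(2σ_allow) = 0.420×318/(2×51.50) = 1.297 mm.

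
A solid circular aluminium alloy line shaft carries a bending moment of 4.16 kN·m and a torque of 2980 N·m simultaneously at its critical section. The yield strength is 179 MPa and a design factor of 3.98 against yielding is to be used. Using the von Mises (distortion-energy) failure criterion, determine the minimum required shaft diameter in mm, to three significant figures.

d = 104 mm

σ_allow = σ_y/n = 179/3.98 = 44.97 MPa.
For a solid shaft σ_b = 32M/(πd³) and τ = 16T/(πd³), so the von Mises stress is σ' = (16/πd³)·√(4M²+3T²).
√(4M²+3T²) = √(4×(4.160×10^6)² + 3×(2.980×10^6)²) = 9.791×10^6 N·mm.
d³ = 16×9.791×10^6/(π×44.97) = 1.109×10^6 mm³.
d = 103.5 mm.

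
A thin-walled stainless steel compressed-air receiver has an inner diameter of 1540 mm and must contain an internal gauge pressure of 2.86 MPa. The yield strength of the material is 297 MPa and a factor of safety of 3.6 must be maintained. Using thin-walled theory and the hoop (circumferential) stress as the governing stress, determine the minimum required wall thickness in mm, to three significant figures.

t = 26.7 mm

σ_allow = 297/3.6 = 82.50 MPa.
Hoop stress σ_h = pD/(2t), so t = pD/(2σ_allow) = 2.86×1540/(2×82.50) = 26.69 mm.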